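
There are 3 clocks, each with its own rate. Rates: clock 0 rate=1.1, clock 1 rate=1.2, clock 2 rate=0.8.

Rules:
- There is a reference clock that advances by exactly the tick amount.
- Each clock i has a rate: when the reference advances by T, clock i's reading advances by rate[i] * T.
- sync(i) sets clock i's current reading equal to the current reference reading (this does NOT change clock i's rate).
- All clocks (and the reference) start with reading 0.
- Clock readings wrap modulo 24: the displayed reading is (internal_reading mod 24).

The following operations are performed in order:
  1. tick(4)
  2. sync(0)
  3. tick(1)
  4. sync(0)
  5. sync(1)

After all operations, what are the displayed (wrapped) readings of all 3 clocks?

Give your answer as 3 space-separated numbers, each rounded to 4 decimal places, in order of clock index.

Answer: 5.0000 5.0000 4.0000

Derivation:
After op 1 tick(4): ref=4.0000 raw=[4.4000 4.8000 3.2000]
After op 2 sync(0): ref=4.0000 raw=[4.0000 4.8000 3.2000]
After op 3 tick(1): ref=5.0000 raw=[5.1000 6.0000 4.0000]
After op 4 sync(0): ref=5.0000 raw=[5.0000 6.0000 4.0000]
After op 5 sync(1): ref=5.0000 raw=[5.0000 5.0000 4.0000]
Wrap final raw readings (mod 24): 5.0000 mod 24 = 5.0000; 5.0000 mod 24 = 5.0000; 4.0000 mod 24 = 4.0000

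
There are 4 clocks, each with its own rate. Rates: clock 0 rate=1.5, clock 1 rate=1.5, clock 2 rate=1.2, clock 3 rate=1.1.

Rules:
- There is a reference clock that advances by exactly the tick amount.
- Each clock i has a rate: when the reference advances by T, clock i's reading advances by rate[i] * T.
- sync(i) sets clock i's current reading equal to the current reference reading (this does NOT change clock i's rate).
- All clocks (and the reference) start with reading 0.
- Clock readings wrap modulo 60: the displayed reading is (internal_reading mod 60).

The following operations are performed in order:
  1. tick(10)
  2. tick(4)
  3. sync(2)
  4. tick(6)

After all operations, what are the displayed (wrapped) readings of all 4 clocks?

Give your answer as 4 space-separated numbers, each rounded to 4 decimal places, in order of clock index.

Answer: 30.0000 30.0000 21.2000 22.0000

Derivation:
After op 1 tick(10): ref=10.0000 raw=[15.0000 15.0000 12.0000 11.0000]
After op 2 tick(4): ref=14.0000 raw=[21.0000 21.0000 16.8000 15.4000]
After op 3 sync(2): ref=14.0000 raw=[21.0000 21.0000 14.0000 15.4000]
After op 4 tick(6): ref=20.0000 raw=[30.0000 30.0000 21.2000 22.0000]
Wrap final raw readings (mod 60): 30.0000 mod 60 = 30.0000; 30.0000 mod 60 = 30.0000; 21.2000 mod 60 = 21.2000; 22.0000 mod 60 = 22.0000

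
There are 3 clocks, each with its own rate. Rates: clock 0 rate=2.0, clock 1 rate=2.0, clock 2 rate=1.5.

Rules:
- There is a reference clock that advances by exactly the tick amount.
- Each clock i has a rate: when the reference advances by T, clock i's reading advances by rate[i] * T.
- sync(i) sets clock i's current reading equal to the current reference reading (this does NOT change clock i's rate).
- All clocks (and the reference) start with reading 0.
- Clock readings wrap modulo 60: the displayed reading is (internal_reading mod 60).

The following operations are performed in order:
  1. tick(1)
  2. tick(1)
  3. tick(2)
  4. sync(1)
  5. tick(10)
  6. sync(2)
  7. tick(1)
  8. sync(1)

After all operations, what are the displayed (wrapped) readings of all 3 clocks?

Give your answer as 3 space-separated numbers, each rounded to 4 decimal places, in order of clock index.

After op 1 tick(1): ref=1.0000 raw=[2.0000 2.0000 1.5000]
After op 2 tick(1): ref=2.0000 raw=[4.0000 4.0000 3.0000]
After op 3 tick(2): ref=4.0000 raw=[8.0000 8.0000 6.0000]
After op 4 sync(1): ref=4.0000 raw=[8.0000 4.0000 6.0000]
After op 5 tick(10): ref=14.0000 raw=[28.0000 24.0000 21.0000]
After op 6 sync(2): ref=14.0000 raw=[28.0000 24.0000 14.0000]
After op 7 tick(1): ref=15.0000 raw=[30.0000 26.0000 15.5000]
After op 8 sync(1): ref=15.0000 raw=[30.0000 15.0000 15.5000]
Wrap final raw readings (mod 60): 30.0000 mod 60 = 30.0000; 15.0000 mod 60 = 15.0000; 15.5000 mod 60 = 15.5000

Answer: 30.0000 15.0000 15.5000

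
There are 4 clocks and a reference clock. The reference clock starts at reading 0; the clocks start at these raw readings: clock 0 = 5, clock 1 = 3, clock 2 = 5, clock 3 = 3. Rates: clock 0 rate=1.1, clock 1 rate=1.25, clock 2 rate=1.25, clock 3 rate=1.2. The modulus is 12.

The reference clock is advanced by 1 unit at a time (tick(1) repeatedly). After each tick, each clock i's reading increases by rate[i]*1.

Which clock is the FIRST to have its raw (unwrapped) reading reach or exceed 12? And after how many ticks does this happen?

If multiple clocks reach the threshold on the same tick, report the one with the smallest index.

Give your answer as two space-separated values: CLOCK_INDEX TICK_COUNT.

clock 0: start=5, rate=1.1, needs 12-5 = 7; ticks = ceil(7/1.1) = ceil(6.3636) = 7; reading at tick 7 = 5 + 1.1*7 = 12.7000
clock 1: start=3, rate=1.25, needs 12-3 = 9; ticks = ceil(9/1.25) = ceil(7.2000) = 8; reading at tick 8 = 3 + 1.25*8 = 13.0000
clock 2: start=5, rate=1.25, needs 12-5 = 7; ticks = ceil(7/1.25) = ceil(5.6000) = 6; reading at tick 6 = 5 + 1.25*6 = 12.5000
clock 3: start=3, rate=1.2, needs 12-3 = 9; ticks = ceil(9/1.2) = ceil(7.5000) = 8; reading at tick 8 = 3 + 1.2*8 = 12.6000
Minimum tick count = 6; winners = [2]; smallest index = 2

Answer: 2 6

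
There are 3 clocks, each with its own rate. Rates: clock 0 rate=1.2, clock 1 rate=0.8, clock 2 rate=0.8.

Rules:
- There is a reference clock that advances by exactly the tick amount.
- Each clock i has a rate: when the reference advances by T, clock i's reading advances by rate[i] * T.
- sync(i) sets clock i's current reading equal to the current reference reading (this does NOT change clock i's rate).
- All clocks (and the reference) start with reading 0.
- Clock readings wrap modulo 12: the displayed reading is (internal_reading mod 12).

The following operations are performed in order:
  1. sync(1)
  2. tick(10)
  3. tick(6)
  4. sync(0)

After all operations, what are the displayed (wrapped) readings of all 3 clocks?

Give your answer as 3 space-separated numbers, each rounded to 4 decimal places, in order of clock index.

Answer: 4.0000 0.8000 0.8000

Derivation:
After op 1 sync(1): ref=0.0000 raw=[0.0000 0.0000 0.0000]
After op 2 tick(10): ref=10.0000 raw=[12.0000 8.0000 8.0000]
After op 3 tick(6): ref=16.0000 raw=[19.2000 12.8000 12.8000]
After op 4 sync(0): ref=16.0000 raw=[16.0000 12.8000 12.8000]
Wrap final raw readings (mod 12): 16.0000 mod 12 = 4.0000; 12.8000 mod 12 = 0.8000; 12.8000 mod 12 = 0.8000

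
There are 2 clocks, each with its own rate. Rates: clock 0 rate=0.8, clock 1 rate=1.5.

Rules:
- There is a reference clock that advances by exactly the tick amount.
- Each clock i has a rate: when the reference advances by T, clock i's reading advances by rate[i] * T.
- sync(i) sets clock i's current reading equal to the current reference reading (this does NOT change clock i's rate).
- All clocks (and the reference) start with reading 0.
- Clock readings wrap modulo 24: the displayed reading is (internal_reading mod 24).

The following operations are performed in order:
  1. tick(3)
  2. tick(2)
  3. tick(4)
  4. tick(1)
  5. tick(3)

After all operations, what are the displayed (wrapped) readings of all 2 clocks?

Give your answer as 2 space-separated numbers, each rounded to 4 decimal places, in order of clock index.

After op 1 tick(3): ref=3.0000 raw=[2.4000 4.5000]
After op 2 tick(2): ref=5.0000 raw=[4.0000 7.5000]
After op 3 tick(4): ref=9.0000 raw=[7.2000 13.5000]
After op 4 tick(1): ref=10.0000 raw=[8.0000 15.0000]
After op 5 tick(3): ref=13.0000 raw=[10.4000 19.5000]
Wrap final raw readings (mod 24): 10.4000 mod 24 = 10.4000; 19.5000 mod 24 = 19.5000

Answer: 10.4000 19.5000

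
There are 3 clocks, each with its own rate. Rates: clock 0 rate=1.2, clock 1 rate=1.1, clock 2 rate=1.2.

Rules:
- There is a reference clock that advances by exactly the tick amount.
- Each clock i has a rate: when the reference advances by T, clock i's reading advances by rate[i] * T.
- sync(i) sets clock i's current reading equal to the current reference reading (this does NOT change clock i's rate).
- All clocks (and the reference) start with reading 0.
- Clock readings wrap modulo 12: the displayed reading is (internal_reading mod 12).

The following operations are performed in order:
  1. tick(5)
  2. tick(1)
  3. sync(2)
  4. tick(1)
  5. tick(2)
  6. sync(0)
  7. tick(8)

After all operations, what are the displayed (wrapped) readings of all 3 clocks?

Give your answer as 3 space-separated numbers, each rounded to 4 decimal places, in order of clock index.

After op 1 tick(5): ref=5.0000 raw=[6.0000 5.5000 6.0000]
After op 2 tick(1): ref=6.0000 raw=[7.2000 6.6000 7.2000]
After op 3 sync(2): ref=6.0000 raw=[7.2000 6.6000 6.0000]
After op 4 tick(1): ref=7.0000 raw=[8.4000 7.7000 7.2000]
After op 5 tick(2): ref=9.0000 raw=[10.8000 9.9000 9.6000]
After op 6 sync(0): ref=9.0000 raw=[9.0000 9.9000 9.6000]
After op 7 tick(8): ref=17.0000 raw=[18.6000 18.7000 19.2000]
Wrap final raw readings (mod 12): 18.6000 mod 12 = 6.6000; 18.7000 mod 12 = 6.7000; 19.2000 mod 12 = 7.2000

Answer: 6.6000 6.7000 7.2000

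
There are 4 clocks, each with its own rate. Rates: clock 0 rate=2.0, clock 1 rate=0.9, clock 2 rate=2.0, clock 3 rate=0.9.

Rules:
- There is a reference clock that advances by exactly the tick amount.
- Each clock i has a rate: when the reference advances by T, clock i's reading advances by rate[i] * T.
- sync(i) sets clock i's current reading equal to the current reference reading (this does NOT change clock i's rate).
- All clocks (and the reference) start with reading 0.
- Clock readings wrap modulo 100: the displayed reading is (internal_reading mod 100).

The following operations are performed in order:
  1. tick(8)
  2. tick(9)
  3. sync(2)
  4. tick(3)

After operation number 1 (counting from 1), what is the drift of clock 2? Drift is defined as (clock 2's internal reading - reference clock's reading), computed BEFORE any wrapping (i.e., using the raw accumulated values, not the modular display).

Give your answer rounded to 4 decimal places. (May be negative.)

Answer: 8.0000

Derivation:
After op 1 tick(8): ref=8.0000 raw=[16.0000 7.2000 16.0000 7.2000]
Drift of clock 2 after op 1: 16.0000 - 8.0000 = 8.0000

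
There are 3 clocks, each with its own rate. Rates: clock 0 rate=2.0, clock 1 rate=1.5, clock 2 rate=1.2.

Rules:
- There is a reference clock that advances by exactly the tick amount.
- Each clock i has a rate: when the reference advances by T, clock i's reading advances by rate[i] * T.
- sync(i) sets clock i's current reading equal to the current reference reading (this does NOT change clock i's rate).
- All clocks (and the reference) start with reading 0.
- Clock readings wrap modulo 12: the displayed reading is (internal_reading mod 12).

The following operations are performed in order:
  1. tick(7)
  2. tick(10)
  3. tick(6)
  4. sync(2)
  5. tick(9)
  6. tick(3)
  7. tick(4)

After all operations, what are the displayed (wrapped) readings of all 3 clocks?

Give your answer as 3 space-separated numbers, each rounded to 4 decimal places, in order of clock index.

Answer: 6.0000 10.5000 6.2000

Derivation:
After op 1 tick(7): ref=7.0000 raw=[14.0000 10.5000 8.4000]
After op 2 tick(10): ref=17.0000 raw=[34.0000 25.5000 20.4000]
After op 3 tick(6): ref=23.0000 raw=[46.0000 34.5000 27.6000]
After op 4 sync(2): ref=23.0000 raw=[46.0000 34.5000 23.0000]
After op 5 tick(9): ref=32.0000 raw=[64.0000 48.0000 33.8000]
After op 6 tick(3): ref=35.0000 raw=[70.0000 52.5000 37.4000]
After op 7 tick(4): ref=39.0000 raw=[78.0000 58.5000 42.2000]
Wrap final raw readings (mod 12): 78.0000 mod 12 = 6.0000; 58.5000 mod 12 = 10.5000; 42.2000 mod 12 = 6.2000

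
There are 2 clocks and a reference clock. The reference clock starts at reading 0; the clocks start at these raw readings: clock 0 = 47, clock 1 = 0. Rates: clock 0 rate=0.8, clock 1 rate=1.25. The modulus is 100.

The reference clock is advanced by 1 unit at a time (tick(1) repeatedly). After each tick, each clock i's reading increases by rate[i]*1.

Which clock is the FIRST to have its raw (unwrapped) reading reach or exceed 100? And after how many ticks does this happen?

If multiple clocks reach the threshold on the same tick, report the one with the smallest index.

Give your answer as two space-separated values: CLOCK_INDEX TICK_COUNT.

clock 0: start=47, rate=0.8, needs 100-47 = 53; ticks = ceil(53/0.8) = ceil(66.2500) = 67; reading at tick 67 = 47 + 0.8*67 = 100.6000
clock 1: start=0, rate=1.25, needs 100-0 = 100; ticks = ceil(100/1.25) = ceil(80.0000) = 80; reading at tick 80 = 0 + 1.25*80 = 100.0000
Minimum tick count = 67; winners = [0]; smallest index = 0

Answer: 0 67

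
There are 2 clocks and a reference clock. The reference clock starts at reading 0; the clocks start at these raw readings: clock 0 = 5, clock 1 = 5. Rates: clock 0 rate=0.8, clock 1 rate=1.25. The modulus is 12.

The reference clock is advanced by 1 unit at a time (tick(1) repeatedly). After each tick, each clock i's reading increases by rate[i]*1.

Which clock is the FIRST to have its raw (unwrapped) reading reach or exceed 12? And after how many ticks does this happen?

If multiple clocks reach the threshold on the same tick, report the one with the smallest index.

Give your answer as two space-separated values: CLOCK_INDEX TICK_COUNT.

Answer: 1 6

Derivation:
clock 0: start=5, rate=0.8, needs 12-5 = 7; ticks = ceil(7/0.8) = ceil(8.7500) = 9; reading at tick 9 = 5 + 0.8*9 = 12.2000
clock 1: start=5, rate=1.25, needs 12-5 = 7; ticks = ceil(7/1.25) = ceil(5.6000) = 6; reading at tick 6 = 5 + 1.25*6 = 12.5000
Minimum tick count = 6; winners = [1]; smallest index = 1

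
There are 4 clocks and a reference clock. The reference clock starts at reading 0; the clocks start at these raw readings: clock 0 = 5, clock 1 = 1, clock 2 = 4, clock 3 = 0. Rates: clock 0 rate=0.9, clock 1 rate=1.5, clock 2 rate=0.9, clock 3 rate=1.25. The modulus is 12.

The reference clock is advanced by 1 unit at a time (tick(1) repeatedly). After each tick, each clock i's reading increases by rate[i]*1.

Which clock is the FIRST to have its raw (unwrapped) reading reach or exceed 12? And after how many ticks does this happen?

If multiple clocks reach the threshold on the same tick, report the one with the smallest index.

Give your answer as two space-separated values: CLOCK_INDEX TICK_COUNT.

clock 0: start=5, rate=0.9, needs 12-5 = 7; ticks = ceil(7/0.9) = ceil(7.7778) = 8; reading at tick 8 = 5 + 0.9*8 = 12.2000
clock 1: start=1, rate=1.5, needs 12-1 = 11; ticks = ceil(11/1.5) = ceil(7.3333) = 8; reading at tick 8 = 1 + 1.5*8 = 13.0000
clock 2: start=4, rate=0.9, needs 12-4 = 8; ticks = ceil(8/0.9) = ceil(8.8889) = 9; reading at tick 9 = 4 + 0.9*9 = 12.1000
clock 3: start=0, rate=1.25, needs 12-0 = 12; ticks = ceil(12/1.25) = ceil(9.6000) = 10; reading at tick 10 = 0 + 1.25*10 = 12.5000
Minimum tick count = 8; winners = [0, 1]; smallest index = 0

Answer: 0 8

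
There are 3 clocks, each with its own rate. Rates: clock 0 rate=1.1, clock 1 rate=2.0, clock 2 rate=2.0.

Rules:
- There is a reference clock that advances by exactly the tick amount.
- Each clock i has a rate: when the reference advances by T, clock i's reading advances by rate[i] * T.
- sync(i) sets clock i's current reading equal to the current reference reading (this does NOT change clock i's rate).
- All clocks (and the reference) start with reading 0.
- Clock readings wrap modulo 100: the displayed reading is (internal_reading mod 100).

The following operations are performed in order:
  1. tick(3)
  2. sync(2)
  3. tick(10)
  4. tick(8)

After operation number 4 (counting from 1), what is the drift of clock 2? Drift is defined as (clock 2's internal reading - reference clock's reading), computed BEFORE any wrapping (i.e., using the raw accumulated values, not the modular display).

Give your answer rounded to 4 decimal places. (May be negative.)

After op 1 tick(3): ref=3.0000 raw=[3.3000 6.0000 6.0000]
After op 2 sync(2): ref=3.0000 raw=[3.3000 6.0000 3.0000]
After op 3 tick(10): ref=13.0000 raw=[14.3000 26.0000 23.0000]
After op 4 tick(8): ref=21.0000 raw=[23.1000 42.0000 39.0000]
Drift of clock 2 after op 4: 39.0000 - 21.0000 = 18.0000

Answer: 18.0000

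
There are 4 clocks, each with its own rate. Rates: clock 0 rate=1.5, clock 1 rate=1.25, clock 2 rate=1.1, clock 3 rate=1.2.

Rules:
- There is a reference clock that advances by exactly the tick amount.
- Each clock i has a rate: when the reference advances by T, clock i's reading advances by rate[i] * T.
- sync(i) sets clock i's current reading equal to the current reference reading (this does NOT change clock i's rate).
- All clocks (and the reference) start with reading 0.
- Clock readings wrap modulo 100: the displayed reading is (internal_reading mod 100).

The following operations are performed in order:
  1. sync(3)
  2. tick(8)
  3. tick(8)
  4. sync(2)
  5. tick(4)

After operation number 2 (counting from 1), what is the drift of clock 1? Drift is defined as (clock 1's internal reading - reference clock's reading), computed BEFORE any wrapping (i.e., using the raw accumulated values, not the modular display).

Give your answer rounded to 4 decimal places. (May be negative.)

Answer: 2.0000

Derivation:
After op 1 sync(3): ref=0.0000 raw=[0.0000 0.0000 0.0000 0.0000]
After op 2 tick(8): ref=8.0000 raw=[12.0000 10.0000 8.8000 9.6000]
Drift of clock 1 after op 2: 10.0000 - 8.0000 = 2.0000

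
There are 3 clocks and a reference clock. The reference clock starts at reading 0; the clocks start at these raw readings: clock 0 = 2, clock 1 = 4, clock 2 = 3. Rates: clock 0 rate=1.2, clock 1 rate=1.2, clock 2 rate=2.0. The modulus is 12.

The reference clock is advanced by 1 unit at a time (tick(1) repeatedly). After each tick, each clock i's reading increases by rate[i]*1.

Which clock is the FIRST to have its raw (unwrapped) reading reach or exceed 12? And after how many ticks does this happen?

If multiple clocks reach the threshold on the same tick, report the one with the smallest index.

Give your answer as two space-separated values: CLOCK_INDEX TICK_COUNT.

clock 0: start=2, rate=1.2, needs 12-2 = 10; ticks = ceil(10/1.2) = ceil(8.3333) = 9; reading at tick 9 = 2 + 1.2*9 = 12.8000
clock 1: start=4, rate=1.2, needs 12-4 = 8; ticks = ceil(8/1.2) = ceil(6.6667) = 7; reading at tick 7 = 4 + 1.2*7 = 12.4000
clock 2: start=3, rate=2.0, needs 12-3 = 9; ticks = ceil(9/2.0) = ceil(4.5000) = 5; reading at tick 5 = 3 + 2.0*5 = 13.0000
Minimum tick count = 5; winners = [2]; smallest index = 2

Answer: 2 5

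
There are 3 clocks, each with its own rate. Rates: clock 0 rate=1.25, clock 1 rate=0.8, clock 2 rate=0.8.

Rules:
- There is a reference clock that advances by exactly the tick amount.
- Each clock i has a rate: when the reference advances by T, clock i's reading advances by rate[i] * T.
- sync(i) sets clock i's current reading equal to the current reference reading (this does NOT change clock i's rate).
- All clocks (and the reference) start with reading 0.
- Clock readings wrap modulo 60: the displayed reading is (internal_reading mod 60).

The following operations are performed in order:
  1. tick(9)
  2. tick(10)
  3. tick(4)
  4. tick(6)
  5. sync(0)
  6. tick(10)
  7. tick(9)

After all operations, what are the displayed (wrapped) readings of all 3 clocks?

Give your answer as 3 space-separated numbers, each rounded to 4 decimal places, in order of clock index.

Answer: 52.7500 38.4000 38.4000

Derivation:
After op 1 tick(9): ref=9.0000 raw=[11.2500 7.2000 7.2000]
After op 2 tick(10): ref=19.0000 raw=[23.7500 15.2000 15.2000]
After op 3 tick(4): ref=23.0000 raw=[28.7500 18.4000 18.4000]
After op 4 tick(6): ref=29.0000 raw=[36.2500 23.2000 23.2000]
After op 5 sync(0): ref=29.0000 raw=[29.0000 23.2000 23.2000]
After op 6 tick(10): ref=39.0000 raw=[41.5000 31.2000 31.2000]
After op 7 tick(9): ref=48.0000 raw=[52.7500 38.4000 38.4000]
Wrap final raw readings (mod 60): 52.7500 mod 60 = 52.7500; 38.4000 mod 60 = 38.4000; 38.4000 mod 60 = 38.4000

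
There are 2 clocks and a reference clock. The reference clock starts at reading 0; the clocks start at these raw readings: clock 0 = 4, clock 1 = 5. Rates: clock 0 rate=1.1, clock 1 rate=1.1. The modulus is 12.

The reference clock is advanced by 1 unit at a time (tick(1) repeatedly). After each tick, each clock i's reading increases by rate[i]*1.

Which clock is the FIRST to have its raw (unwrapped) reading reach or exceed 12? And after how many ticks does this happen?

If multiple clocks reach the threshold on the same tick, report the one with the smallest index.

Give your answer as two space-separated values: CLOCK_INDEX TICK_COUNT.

clock 0: start=4, rate=1.1, needs 12-4 = 8; ticks = ceil(8/1.1) = ceil(7.2727) = 8; reading at tick 8 = 4 + 1.1*8 = 12.8000
clock 1: start=5, rate=1.1, needs 12-5 = 7; ticks = ceil(7/1.1) = ceil(6.3636) = 7; reading at tick 7 = 5 + 1.1*7 = 12.7000
Minimum tick count = 7; winners = [1]; smallest index = 1

Answer: 1 7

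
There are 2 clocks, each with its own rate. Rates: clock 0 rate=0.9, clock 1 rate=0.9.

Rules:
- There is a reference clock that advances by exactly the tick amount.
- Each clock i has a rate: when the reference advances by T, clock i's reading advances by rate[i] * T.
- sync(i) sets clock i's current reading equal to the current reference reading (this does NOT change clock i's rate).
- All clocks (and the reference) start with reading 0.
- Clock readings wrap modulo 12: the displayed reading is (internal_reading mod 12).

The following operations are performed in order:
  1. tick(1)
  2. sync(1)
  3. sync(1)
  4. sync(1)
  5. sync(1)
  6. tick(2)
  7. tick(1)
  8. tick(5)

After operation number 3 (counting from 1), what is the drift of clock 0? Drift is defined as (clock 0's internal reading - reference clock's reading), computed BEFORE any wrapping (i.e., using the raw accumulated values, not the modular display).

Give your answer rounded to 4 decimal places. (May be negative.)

After op 1 tick(1): ref=1.0000 raw=[0.9000 0.9000]
After op 2 sync(1): ref=1.0000 raw=[0.9000 1.0000]
After op 3 sync(1): ref=1.0000 raw=[0.9000 1.0000]
Drift of clock 0 after op 3: 0.9000 - 1.0000 = -0.1000

Answer: -0.1000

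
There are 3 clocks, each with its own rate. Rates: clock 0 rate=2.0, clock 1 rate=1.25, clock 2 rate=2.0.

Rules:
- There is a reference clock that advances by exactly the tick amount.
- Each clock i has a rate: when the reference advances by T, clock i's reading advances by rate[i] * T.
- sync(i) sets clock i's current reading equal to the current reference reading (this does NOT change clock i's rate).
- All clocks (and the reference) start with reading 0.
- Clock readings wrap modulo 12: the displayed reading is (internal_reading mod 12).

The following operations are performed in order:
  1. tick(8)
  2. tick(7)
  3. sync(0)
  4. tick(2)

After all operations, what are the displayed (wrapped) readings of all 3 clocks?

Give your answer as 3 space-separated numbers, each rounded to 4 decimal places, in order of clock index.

After op 1 tick(8): ref=8.0000 raw=[16.0000 10.0000 16.0000]
After op 2 tick(7): ref=15.0000 raw=[30.0000 18.7500 30.0000]
After op 3 sync(0): ref=15.0000 raw=[15.0000 18.7500 30.0000]
After op 4 tick(2): ref=17.0000 raw=[19.0000 21.2500 34.0000]
Wrap final raw readings (mod 12): 19.0000 mod 12 = 7.0000; 21.2500 mod 12 = 9.2500; 34.0000 mod 12 = 10.0000

Answer: 7.0000 9.2500 10.0000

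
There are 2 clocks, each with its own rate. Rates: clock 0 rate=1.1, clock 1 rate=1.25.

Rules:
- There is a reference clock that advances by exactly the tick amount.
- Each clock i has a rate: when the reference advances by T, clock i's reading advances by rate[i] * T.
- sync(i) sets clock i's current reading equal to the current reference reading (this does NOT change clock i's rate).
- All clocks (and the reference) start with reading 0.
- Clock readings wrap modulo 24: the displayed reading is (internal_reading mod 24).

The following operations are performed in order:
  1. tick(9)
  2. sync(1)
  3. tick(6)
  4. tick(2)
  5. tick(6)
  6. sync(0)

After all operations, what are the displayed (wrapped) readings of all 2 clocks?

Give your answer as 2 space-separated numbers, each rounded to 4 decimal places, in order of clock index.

Answer: 23.0000 2.5000

Derivation:
After op 1 tick(9): ref=9.0000 raw=[9.9000 11.2500]
After op 2 sync(1): ref=9.0000 raw=[9.9000 9.0000]
After op 3 tick(6): ref=15.0000 raw=[16.5000 16.5000]
After op 4 tick(2): ref=17.0000 raw=[18.7000 19.0000]
After op 5 tick(6): ref=23.0000 raw=[25.3000 26.5000]
After op 6 sync(0): ref=23.0000 raw=[23.0000 26.5000]
Wrap final raw readings (mod 24): 23.0000 mod 24 = 23.0000; 26.5000 mod 24 = 2.5000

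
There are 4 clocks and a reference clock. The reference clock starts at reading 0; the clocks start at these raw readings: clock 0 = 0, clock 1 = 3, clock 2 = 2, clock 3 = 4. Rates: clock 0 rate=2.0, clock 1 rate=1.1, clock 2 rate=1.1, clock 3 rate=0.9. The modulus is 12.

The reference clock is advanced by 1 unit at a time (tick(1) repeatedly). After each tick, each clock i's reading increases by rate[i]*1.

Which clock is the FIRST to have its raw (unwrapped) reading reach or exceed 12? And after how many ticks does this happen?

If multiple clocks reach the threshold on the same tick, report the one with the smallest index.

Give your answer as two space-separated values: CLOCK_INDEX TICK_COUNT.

Answer: 0 6

Derivation:
clock 0: start=0, rate=2.0, needs 12-0 = 12; ticks = ceil(12/2.0) = ceil(6.0000) = 6; reading at tick 6 = 0 + 2.0*6 = 12.0000
clock 1: start=3, rate=1.1, needs 12-3 = 9; ticks = ceil(9/1.1) = ceil(8.1818) = 9; reading at tick 9 = 3 + 1.1*9 = 12.9000
clock 2: start=2, rate=1.1, needs 12-2 = 10; ticks = ceil(10/1.1) = ceil(9.0909) = 10; reading at tick 10 = 2 + 1.1*10 = 13.0000
clock 3: start=4, rate=0.9, needs 12-4 = 8; ticks = ceil(8/0.9) = ceil(8.8889) = 9; reading at tick 9 = 4 + 0.9*9 = 12.1000
Minimum tick count = 6; winners = [0]; smallest index = 0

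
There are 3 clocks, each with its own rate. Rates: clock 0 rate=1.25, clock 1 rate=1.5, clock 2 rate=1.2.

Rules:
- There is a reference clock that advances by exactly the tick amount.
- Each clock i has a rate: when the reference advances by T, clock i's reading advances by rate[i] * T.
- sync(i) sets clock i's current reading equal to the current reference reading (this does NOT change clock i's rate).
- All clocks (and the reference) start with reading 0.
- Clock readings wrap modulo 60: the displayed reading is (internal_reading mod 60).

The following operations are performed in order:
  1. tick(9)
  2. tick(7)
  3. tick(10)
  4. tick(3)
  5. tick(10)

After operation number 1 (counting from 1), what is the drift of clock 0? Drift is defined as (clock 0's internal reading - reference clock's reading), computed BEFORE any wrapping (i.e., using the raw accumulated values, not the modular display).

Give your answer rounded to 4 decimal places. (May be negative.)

After op 1 tick(9): ref=9.0000 raw=[11.2500 13.5000 10.8000]
Drift of clock 0 after op 1: 11.2500 - 9.0000 = 2.2500

Answer: 2.2500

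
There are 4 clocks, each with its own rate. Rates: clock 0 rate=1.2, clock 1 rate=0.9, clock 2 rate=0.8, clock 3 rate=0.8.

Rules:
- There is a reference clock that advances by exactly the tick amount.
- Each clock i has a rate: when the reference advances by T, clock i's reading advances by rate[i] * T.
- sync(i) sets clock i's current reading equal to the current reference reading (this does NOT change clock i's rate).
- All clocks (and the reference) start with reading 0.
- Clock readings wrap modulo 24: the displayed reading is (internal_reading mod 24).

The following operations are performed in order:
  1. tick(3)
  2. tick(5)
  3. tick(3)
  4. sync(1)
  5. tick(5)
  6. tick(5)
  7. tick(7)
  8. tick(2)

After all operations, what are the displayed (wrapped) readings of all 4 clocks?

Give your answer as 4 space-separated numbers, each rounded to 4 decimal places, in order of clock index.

Answer: 12.0000 4.1000 0.0000 0.0000

Derivation:
After op 1 tick(3): ref=3.0000 raw=[3.6000 2.7000 2.4000 2.4000]
After op 2 tick(5): ref=8.0000 raw=[9.6000 7.2000 6.4000 6.4000]
After op 3 tick(3): ref=11.0000 raw=[13.2000 9.9000 8.8000 8.8000]
After op 4 sync(1): ref=11.0000 raw=[13.2000 11.0000 8.8000 8.8000]
After op 5 tick(5): ref=16.0000 raw=[19.2000 15.5000 12.8000 12.8000]
After op 6 tick(5): ref=21.0000 raw=[25.2000 20.0000 16.8000 16.8000]
After op 7 tick(7): ref=28.0000 raw=[33.6000 26.3000 22.4000 22.4000]
After op 8 tick(2): ref=30.0000 raw=[36.0000 28.1000 24.0000 24.0000]
Wrap final raw readings (mod 24): 36.0000 mod 24 = 12.0000; 28.1000 mod 24 = 4.1000; 24.0000 mod 24 = 0.0000; 24.0000 mod 24 = 0.0000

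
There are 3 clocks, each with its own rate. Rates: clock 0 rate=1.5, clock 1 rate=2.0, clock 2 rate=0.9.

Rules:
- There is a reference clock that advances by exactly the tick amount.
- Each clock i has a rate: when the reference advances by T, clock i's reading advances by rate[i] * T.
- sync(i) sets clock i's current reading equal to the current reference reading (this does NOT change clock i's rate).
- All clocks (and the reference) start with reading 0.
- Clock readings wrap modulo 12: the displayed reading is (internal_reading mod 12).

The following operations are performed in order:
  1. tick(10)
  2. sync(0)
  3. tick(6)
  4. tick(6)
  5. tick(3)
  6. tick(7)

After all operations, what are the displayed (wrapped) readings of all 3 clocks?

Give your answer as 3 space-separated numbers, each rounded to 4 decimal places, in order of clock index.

After op 1 tick(10): ref=10.0000 raw=[15.0000 20.0000 9.0000]
After op 2 sync(0): ref=10.0000 raw=[10.0000 20.0000 9.0000]
After op 3 tick(6): ref=16.0000 raw=[19.0000 32.0000 14.4000]
After op 4 tick(6): ref=22.0000 raw=[28.0000 44.0000 19.8000]
After op 5 tick(3): ref=25.0000 raw=[32.5000 50.0000 22.5000]
After op 6 tick(7): ref=32.0000 raw=[43.0000 64.0000 28.8000]
Wrap final raw readings (mod 12): 43.0000 mod 12 = 7.0000; 64.0000 mod 12 = 4.0000; 28.8000 mod 12 = 4.8000

Answer: 7.0000 4.0000 4.8000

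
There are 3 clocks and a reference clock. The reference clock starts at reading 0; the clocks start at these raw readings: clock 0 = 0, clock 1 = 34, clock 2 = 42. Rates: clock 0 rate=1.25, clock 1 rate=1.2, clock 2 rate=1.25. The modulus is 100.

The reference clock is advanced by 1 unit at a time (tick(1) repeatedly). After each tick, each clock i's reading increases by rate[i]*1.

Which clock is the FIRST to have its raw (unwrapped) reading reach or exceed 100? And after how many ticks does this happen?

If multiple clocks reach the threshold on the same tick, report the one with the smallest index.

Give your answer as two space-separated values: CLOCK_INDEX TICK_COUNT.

Answer: 2 47

Derivation:
clock 0: start=0, rate=1.25, needs 100-0 = 100; ticks = ceil(100/1.25) = ceil(80.0000) = 80; reading at tick 80 = 0 + 1.25*80 = 100.0000
clock 1: start=34, rate=1.2, needs 100-34 = 66; ticks = ceil(66/1.2) = ceil(55.0000) = 55; reading at tick 55 = 34 + 1.2*55 = 100.0000
clock 2: start=42, rate=1.25, needs 100-42 = 58; ticks = ceil(58/1.25) = ceil(46.4000) = 47; reading at tick 47 = 42 + 1.25*47 = 100.7500
Minimum tick count = 47; winners = [2]; smallest index = 2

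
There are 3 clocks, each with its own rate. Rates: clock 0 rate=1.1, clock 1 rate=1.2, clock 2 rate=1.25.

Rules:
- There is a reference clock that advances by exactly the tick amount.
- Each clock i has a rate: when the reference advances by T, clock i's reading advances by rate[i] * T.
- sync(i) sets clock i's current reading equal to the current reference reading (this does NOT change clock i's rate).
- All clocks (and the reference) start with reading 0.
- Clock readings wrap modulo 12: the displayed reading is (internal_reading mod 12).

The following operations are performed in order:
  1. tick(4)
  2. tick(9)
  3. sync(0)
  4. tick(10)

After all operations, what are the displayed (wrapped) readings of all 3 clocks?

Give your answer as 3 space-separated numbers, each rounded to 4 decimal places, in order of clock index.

After op 1 tick(4): ref=4.0000 raw=[4.4000 4.8000 5.0000]
After op 2 tick(9): ref=13.0000 raw=[14.3000 15.6000 16.2500]
After op 3 sync(0): ref=13.0000 raw=[13.0000 15.6000 16.2500]
After op 4 tick(10): ref=23.0000 raw=[24.0000 27.6000 28.7500]
Wrap final raw readings (mod 12): 24.0000 mod 12 = 0.0000; 27.6000 mod 12 = 3.6000; 28.7500 mod 12 = 4.7500

Answer: 0.0000 3.6000 4.7500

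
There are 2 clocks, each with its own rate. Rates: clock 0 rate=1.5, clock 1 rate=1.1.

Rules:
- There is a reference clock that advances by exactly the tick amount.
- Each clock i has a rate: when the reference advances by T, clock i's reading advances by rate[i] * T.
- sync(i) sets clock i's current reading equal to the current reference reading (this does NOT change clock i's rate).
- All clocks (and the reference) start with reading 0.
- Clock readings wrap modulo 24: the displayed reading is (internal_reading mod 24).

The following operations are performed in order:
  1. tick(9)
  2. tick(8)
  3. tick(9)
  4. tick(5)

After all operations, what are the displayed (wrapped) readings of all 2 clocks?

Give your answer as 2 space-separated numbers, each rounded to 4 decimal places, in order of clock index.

Answer: 22.5000 10.1000

Derivation:
After op 1 tick(9): ref=9.0000 raw=[13.5000 9.9000]
After op 2 tick(8): ref=17.0000 raw=[25.5000 18.7000]
After op 3 tick(9): ref=26.0000 raw=[39.0000 28.6000]
After op 4 tick(5): ref=31.0000 raw=[46.5000 34.1000]
Wrap final raw readings (mod 24): 46.5000 mod 24 = 22.5000; 34.1000 mod 24 = 10.1000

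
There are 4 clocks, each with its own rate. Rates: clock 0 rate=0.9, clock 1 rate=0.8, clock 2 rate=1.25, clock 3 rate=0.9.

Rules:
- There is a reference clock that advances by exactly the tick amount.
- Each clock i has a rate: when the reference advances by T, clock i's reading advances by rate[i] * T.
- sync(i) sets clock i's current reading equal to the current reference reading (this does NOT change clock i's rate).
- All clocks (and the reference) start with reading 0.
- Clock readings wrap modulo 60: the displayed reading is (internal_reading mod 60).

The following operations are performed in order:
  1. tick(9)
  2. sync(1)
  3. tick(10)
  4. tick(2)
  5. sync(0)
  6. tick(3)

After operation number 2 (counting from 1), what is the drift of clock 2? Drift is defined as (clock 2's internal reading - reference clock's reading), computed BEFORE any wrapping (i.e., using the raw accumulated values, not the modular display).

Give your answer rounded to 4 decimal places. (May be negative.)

After op 1 tick(9): ref=9.0000 raw=[8.1000 7.2000 11.2500 8.1000]
After op 2 sync(1): ref=9.0000 raw=[8.1000 9.0000 11.2500 8.1000]
Drift of clock 2 after op 2: 11.2500 - 9.0000 = 2.2500

Answer: 2.2500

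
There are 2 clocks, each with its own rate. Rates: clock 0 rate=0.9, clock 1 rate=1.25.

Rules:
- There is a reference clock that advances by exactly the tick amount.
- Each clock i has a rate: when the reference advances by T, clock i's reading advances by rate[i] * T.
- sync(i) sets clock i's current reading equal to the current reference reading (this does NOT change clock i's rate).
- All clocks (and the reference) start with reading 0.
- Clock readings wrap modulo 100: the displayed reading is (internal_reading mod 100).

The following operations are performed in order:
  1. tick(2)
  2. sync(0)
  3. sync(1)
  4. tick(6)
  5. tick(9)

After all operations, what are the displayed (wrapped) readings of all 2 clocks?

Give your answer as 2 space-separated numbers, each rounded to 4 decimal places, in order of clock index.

After op 1 tick(2): ref=2.0000 raw=[1.8000 2.5000]
After op 2 sync(0): ref=2.0000 raw=[2.0000 2.5000]
After op 3 sync(1): ref=2.0000 raw=[2.0000 2.0000]
After op 4 tick(6): ref=8.0000 raw=[7.4000 9.5000]
After op 5 tick(9): ref=17.0000 raw=[15.5000 20.7500]
Wrap final raw readings (mod 100): 15.5000 mod 100 = 15.5000; 20.7500 mod 100 = 20.7500

Answer: 15.5000 20.7500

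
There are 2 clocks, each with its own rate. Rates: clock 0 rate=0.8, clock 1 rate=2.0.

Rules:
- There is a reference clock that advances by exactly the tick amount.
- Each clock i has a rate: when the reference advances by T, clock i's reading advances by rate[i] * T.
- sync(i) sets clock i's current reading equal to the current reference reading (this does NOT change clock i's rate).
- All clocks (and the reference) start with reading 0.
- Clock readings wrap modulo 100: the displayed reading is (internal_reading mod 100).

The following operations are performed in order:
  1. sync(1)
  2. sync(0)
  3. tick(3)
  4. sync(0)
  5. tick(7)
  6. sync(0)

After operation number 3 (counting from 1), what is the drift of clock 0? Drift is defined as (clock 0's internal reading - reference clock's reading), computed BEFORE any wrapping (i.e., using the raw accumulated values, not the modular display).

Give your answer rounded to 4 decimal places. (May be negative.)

Answer: -0.6000

Derivation:
After op 1 sync(1): ref=0.0000 raw=[0.0000 0.0000]
After op 2 sync(0): ref=0.0000 raw=[0.0000 0.0000]
After op 3 tick(3): ref=3.0000 raw=[2.4000 6.0000]
Drift of clock 0 after op 3: 2.4000 - 3.0000 = -0.6000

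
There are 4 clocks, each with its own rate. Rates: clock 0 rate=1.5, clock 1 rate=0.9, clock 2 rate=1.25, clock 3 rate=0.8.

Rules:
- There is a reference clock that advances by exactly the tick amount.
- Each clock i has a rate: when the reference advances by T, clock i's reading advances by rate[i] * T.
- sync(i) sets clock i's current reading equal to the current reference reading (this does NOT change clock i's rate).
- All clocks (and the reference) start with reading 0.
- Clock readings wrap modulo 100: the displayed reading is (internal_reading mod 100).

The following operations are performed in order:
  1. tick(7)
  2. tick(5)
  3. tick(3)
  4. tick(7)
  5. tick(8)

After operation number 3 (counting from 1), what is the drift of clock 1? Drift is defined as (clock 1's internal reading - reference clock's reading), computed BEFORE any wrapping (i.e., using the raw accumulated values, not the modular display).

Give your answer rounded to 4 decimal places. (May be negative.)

Answer: -1.5000

Derivation:
After op 1 tick(7): ref=7.0000 raw=[10.5000 6.3000 8.7500 5.6000]
After op 2 tick(5): ref=12.0000 raw=[18.0000 10.8000 15.0000 9.6000]
After op 3 tick(3): ref=15.0000 raw=[22.5000 13.5000 18.7500 12.0000]
Drift of clock 1 after op 3: 13.5000 - 15.0000 = -1.5000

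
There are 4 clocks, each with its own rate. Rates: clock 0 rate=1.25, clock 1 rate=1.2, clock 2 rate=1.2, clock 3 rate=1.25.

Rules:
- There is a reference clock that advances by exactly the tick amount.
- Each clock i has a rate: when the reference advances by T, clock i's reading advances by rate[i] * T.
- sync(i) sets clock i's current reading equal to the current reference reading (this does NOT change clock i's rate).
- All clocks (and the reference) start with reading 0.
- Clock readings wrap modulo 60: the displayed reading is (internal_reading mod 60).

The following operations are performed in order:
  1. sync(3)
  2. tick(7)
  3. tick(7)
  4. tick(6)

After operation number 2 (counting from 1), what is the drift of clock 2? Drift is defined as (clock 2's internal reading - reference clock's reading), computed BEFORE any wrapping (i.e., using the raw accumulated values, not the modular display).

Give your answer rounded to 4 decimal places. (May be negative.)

After op 1 sync(3): ref=0.0000 raw=[0.0000 0.0000 0.0000 0.0000]
After op 2 tick(7): ref=7.0000 raw=[8.7500 8.4000 8.4000 8.7500]
Drift of clock 2 after op 2: 8.4000 - 7.0000 = 1.4000

Answer: 1.4000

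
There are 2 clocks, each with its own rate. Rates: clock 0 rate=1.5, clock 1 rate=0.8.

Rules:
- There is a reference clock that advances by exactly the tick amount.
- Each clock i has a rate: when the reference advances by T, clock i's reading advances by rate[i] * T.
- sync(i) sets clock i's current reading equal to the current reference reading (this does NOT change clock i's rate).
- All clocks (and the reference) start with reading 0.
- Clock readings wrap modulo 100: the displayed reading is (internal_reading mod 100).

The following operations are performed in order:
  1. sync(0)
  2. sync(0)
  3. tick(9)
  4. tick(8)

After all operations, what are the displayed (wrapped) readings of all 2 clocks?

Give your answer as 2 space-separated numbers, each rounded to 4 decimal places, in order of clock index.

After op 1 sync(0): ref=0.0000 raw=[0.0000 0.0000]
After op 2 sync(0): ref=0.0000 raw=[0.0000 0.0000]
After op 3 tick(9): ref=9.0000 raw=[13.5000 7.2000]
After op 4 tick(8): ref=17.0000 raw=[25.5000 13.6000]
Wrap final raw readings (mod 100): 25.5000 mod 100 = 25.5000; 13.6000 mod 100 = 13.6000

Answer: 25.5000 13.6000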